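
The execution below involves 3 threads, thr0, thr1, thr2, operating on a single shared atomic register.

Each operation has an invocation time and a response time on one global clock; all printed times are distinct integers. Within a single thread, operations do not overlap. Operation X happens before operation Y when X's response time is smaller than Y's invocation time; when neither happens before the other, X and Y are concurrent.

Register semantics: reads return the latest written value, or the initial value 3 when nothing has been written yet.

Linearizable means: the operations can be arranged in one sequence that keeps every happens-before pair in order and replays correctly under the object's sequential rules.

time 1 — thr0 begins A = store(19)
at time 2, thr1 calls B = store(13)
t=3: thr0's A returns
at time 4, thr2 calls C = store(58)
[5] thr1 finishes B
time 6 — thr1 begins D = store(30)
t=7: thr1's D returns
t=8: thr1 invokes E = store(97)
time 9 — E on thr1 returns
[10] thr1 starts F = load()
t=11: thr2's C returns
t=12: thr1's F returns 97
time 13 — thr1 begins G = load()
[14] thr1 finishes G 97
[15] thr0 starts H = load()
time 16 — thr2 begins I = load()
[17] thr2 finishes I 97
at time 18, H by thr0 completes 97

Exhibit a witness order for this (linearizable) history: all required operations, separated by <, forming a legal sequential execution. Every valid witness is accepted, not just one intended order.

A < B < C < D < E < F < G < H < I

1. A store(19), leaving value 19
2. B store(13), leaving value 13
3. C store(58), leaving value 58
4. D store(30), leaving value 30
5. E store(97), leaving value 97
6. F load() → 97, leaving value 97
7. G load() → 97, leaving value 97
8. H load() → 97, leaving value 97
9. I load() → 97, leaving value 97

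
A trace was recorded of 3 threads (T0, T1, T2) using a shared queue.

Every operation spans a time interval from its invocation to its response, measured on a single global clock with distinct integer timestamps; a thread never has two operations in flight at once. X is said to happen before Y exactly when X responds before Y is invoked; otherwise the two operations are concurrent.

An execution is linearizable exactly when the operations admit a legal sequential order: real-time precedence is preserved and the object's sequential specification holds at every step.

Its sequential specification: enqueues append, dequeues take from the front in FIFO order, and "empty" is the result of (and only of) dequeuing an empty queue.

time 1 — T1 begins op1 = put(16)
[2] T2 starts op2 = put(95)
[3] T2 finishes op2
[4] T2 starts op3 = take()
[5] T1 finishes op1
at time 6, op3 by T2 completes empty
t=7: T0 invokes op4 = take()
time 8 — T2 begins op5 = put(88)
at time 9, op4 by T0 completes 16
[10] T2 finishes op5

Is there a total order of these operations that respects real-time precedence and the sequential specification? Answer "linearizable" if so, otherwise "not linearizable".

not linearizable

already the first 6 events (up to op3's response at time 6) admit no linearization; the first 5 still do
every one of the 3 real-time-consistent orders over 3 completed queue ops fails the sequential spec
e.g. op1, op2, op3: illegal at step 3, since op3 take() → empty cannot apply there
e.g. op2, op1, op3: illegal at step 3, since op3 take() → empty cannot apply there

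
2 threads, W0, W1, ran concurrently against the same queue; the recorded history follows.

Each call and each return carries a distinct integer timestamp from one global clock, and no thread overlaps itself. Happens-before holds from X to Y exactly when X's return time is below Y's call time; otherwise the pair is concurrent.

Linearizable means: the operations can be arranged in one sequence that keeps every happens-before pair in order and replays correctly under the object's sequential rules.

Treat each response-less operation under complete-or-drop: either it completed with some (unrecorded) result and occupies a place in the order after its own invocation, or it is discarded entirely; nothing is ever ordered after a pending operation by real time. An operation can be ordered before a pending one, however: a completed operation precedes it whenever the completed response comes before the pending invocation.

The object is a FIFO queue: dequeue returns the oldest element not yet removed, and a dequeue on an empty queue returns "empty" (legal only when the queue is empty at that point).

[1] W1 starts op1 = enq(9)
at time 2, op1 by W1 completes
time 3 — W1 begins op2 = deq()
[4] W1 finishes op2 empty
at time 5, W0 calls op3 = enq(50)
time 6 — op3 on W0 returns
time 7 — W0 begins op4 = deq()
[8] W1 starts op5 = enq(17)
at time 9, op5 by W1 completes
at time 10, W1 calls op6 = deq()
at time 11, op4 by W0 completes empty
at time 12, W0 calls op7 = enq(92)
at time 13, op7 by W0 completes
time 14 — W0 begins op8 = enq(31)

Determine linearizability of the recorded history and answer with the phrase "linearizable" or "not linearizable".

not linearizable

cut after 3 events: linearizable; cut after 4 events (op2 responds, time 4): not linearizable
exactly one order of the 2 completed ops respects real time; the queue replay fails
one such order, op1, op2, breaks at step 2 where op2 deq() → empty is illegal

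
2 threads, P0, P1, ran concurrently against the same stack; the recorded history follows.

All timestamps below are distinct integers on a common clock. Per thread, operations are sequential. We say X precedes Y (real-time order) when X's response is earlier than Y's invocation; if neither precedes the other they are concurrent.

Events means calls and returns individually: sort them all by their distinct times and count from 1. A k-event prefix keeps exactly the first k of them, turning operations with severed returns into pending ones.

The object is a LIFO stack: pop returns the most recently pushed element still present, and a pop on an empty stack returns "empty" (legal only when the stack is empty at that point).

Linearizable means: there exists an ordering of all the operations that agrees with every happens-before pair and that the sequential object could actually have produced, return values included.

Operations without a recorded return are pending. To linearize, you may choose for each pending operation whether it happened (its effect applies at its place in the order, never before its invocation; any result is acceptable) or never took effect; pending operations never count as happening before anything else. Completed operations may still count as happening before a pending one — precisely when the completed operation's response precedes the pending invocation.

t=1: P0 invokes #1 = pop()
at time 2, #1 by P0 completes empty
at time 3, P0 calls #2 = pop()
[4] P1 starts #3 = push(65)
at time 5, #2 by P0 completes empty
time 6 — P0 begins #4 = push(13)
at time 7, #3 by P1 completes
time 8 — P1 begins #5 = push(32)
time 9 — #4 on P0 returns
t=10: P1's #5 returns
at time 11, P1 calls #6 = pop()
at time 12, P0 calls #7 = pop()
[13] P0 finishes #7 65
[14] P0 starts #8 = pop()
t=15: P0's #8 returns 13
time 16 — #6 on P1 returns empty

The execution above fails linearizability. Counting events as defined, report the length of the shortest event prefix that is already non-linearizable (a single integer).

16

events 1..15 are still linearizable — one witness is #1, #2, #4, #3, #5, #6, #7, #8:
after step 1 (#1 pop() → empty): stack <>
after step 2 (#2 pop() → empty): stack <>
after step 3 (#4 push(13)): stack <13>
after step 4 (#3 push(65)): stack <13,65>
after step 5 (#5 push(32)): stack <13,65,32>
after step 6 (#6 pop() (pending, included)): stack <13,65>
after step 7 (#7 pop() → 65): stack <13>
after step 8 (#8 pop() → 13): stack <>
include event 16 — #6 responding at 16 — and every candidate order breaks
for example #1, #2, #3, #4, #5, #6, #7, #8 fails at step 6: #6 pop() → empty is not legal there
for example #1, #2, #3, #4, #5, #7, #6, #8 fails at step 6: #7 pop() → 65 is not legal there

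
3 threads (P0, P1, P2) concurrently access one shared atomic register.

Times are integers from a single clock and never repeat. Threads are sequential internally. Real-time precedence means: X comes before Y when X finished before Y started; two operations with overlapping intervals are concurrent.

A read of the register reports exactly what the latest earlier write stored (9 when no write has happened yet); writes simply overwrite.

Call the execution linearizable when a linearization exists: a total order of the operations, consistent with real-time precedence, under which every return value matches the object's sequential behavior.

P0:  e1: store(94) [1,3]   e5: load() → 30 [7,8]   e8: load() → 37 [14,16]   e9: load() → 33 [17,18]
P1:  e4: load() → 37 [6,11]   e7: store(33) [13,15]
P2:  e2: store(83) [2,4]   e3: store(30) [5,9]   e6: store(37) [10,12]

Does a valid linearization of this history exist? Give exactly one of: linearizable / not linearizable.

linearizable

witness order: e1, e2, e3, e5, e6, e4, e8, e7, e9
step 1: e1 store(94) — value 94
step 2: e2 store(83) — value 83
step 3: e3 store(30) — value 30
step 4: e5 load() → 30 — value 30
step 5: e6 store(37) — value 37
step 6: e4 load() → 37 — value 37
step 7: e8 load() → 37 — value 37
step 8: e7 store(33) — value 33
step 9: e9 load() → 33 — value 33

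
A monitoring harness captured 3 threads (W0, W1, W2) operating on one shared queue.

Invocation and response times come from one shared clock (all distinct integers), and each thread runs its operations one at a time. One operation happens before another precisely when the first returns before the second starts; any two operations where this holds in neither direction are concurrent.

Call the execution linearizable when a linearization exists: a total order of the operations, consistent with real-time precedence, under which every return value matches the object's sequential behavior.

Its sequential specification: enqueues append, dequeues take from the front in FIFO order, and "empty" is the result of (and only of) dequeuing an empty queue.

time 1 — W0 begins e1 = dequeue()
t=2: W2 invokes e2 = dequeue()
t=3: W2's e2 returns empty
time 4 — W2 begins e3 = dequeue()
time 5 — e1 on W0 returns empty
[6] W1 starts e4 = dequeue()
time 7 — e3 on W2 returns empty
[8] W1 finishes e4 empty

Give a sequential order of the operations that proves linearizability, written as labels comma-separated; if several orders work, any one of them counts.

e1, e2, e3, e4

after step 1 (e1 dequeue() → empty): queue <>
after step 2 (e2 dequeue() → empty): queue <>
after step 3 (e3 dequeue() → empty): queue <>
after step 4 (e4 dequeue() → empty): queue <>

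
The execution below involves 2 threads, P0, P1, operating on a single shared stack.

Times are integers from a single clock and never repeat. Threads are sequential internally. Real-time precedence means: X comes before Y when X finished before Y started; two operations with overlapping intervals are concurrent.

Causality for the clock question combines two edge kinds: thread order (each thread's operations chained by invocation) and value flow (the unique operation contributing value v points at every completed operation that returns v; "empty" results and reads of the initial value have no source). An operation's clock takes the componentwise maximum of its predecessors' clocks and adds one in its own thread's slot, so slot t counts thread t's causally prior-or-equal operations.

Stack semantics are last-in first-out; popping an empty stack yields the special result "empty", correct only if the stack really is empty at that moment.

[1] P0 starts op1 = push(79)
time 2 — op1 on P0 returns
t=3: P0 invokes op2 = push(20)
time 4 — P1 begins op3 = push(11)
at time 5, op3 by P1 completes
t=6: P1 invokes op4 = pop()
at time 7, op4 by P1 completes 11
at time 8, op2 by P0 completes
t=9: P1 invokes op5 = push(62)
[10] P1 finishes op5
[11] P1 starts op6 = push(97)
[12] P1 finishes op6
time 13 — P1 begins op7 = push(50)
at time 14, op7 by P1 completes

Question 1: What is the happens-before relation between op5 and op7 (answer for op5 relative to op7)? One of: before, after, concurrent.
op5 spans [9,10], op7 spans [13,14]
resp(op5)=10 < inv(op7)=13

before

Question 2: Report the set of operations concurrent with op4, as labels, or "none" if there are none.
op4 spans [6,7]; an op avoiding the whole window 6..7 is ordered, any other is concurrent
op1 [1,2]: before
op2 [3,8]: concurrent
op3 [4,5]: before
op5 [9,10]: after
op6 [11,12]: after
op7 [13,14]: after

op2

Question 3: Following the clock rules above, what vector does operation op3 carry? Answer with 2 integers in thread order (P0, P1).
VC(op3, invoked at 4): no causal predecessors; +1 on P1 → (0, 1)
VC(op1, invoked at 1): no causal predecessors; +1 on P0 → (1, 0)
merge at op4 (invoked 6): VC(op3)=(0, 1), own-thread bump on P1 → (0, 2)
merge at op2 (invoked 3): VC(op1)=(1, 0), own-thread bump on P0 → (2, 0)
merge at op5 (invoked 9): VC(op4)=(0, 2), own-thread bump on P1 → (0, 3)
merge at op6 (invoked 11): VC(op5)=(0, 3), own-thread bump on P1 → (0, 4)
merge at op7 (invoked 13): VC(op6)=(0, 4), own-thread bump on P1 → (0, 5)
target: VC(op3) = (0, 1)

(0, 1)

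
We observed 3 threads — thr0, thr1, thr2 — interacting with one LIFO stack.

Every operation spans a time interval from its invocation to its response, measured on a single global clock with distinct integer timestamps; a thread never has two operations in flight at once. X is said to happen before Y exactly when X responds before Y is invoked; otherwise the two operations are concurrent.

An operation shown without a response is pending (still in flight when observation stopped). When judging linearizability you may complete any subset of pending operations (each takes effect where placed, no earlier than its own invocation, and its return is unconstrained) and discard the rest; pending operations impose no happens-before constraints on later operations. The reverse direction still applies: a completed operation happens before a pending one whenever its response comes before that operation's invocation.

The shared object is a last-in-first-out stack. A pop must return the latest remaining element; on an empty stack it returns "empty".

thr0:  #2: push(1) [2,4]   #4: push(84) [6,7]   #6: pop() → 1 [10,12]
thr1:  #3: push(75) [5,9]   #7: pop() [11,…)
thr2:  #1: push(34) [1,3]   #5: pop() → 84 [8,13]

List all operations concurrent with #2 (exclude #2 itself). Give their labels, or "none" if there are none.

#1

#2 spans [2,4]: anything still running between times 2 and 4 counts as concurrent
#1 [1,3]: concurrent
#3 [5,9]: after
#4 [6,7]: after
#5 [8,13]: after
#6 [10,12]: after
#7 [11,…): after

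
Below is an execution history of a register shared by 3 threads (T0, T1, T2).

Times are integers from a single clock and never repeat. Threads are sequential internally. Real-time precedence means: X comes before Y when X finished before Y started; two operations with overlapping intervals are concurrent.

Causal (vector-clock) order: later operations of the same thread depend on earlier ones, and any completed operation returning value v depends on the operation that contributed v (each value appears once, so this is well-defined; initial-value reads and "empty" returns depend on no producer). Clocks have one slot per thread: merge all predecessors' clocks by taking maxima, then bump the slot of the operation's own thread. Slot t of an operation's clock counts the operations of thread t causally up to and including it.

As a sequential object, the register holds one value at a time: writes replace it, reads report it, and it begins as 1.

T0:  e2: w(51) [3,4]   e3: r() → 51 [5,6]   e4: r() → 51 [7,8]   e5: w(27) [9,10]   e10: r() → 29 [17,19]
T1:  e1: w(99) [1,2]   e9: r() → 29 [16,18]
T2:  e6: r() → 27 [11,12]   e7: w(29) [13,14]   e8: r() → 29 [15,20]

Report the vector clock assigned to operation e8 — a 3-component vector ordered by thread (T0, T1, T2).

(4, 0, 3)

e1, invoked 1, has no incoming edges; only T1's bump applies → (0, 1, 0)
e2, invoked 3, has no incoming edges; only T0's bump applies → (1, 0, 0)
VC(e3, invoked at 5): max of VC(e2)=(1, 0, 0), then +1 on thread T0 → (2, 0, 0)
VC(e4, invoked at 7): max of VC(e2)=(1, 0, 0), VC(e3)=(2, 0, 0), then +1 on thread T0 → (3, 0, 0)
VC(e5, invoked at 9): max of VC(e4)=(3, 0, 0), then +1 on thread T0 → (4, 0, 0)
VC(e6, invoked at 11): max of VC(e5)=(4, 0, 0), then +1 on thread T2 → (4, 0, 1)
VC(e7, invoked at 13): max of VC(e6)=(4, 0, 1), then +1 on thread T2 → (4, 0, 2)
VC(e8, invoked at 15): max of VC(e7)=(4, 0, 2), then +1 on thread T2 → (4, 0, 3)
VC(e10, invoked at 17): max of VC(e5)=(4, 0, 0), VC(e7)=(4, 0, 2), then +1 on thread T0 → (5, 0, 2)
VC(e9, invoked at 16): max of VC(e1)=(0, 1, 0), VC(e7)=(4, 0, 2), then +1 on thread T1 → (4, 2, 2)
target: VC(e8) = (4, 0, 3)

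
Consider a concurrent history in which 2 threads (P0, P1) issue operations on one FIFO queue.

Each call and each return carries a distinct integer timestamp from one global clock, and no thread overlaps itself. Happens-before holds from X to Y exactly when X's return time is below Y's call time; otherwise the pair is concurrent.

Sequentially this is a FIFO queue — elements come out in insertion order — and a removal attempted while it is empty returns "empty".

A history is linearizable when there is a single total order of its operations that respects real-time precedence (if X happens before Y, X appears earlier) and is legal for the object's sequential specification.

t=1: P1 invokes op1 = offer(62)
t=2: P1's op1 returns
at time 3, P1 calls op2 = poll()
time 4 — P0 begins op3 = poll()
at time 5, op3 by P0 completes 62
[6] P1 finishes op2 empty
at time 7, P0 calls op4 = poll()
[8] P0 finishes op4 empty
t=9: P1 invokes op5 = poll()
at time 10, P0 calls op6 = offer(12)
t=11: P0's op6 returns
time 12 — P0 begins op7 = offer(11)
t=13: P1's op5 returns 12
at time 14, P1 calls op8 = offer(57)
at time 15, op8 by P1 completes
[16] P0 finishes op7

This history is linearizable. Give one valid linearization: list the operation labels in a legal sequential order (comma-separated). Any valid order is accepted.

step 1: op1 offer(62) — queue <62>
step 2: op3 poll() → 62 — queue <>
step 3: op2 poll() → empty — queue <>
step 4: op4 poll() → empty — queue <>
step 5: op6 offer(12) — queue <12>
step 6: op5 poll() → 12 — queue <>
step 7: op7 offer(11) — queue <11>
step 8: op8 offer(57) — queue <11,57>

op1, op3, op2, op4, op6, op5, op7, op8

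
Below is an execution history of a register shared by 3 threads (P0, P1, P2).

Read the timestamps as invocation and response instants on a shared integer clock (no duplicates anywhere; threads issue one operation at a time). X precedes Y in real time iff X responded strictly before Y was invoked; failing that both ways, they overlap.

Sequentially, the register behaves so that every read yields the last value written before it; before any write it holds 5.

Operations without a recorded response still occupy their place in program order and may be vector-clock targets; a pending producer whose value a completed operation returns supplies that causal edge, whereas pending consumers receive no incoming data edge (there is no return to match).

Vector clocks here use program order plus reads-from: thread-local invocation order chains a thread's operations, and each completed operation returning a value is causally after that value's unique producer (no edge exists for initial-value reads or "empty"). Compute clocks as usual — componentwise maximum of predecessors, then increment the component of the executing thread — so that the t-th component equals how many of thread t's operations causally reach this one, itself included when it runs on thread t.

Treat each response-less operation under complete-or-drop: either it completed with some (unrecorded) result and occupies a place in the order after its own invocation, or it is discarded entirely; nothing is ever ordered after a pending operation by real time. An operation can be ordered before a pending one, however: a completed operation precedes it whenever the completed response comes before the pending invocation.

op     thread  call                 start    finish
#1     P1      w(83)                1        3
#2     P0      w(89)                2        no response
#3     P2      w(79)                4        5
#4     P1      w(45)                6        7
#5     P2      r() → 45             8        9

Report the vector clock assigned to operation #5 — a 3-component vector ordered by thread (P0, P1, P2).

(0, 2, 2)

no predecessors for #3 (invoked 4): P2 increments from zero → (0, 0, 1)
no predecessors for #1 (invoked 1): P1 increments from zero → (0, 1, 0)
no predecessors for #2 (invoked 2): P0 increments from zero → (1, 0, 0)
#4, invoked 6, takes VC(#1)=(0, 1, 0) under max, adds 1 for P1 → (0, 2, 0)
#5, invoked 8, takes VC(#3)=(0, 0, 1), VC(#4)=(0, 2, 0) under max, adds 1 for P2 → (0, 2, 2)
target: VC(#5) = (0, 2, 2)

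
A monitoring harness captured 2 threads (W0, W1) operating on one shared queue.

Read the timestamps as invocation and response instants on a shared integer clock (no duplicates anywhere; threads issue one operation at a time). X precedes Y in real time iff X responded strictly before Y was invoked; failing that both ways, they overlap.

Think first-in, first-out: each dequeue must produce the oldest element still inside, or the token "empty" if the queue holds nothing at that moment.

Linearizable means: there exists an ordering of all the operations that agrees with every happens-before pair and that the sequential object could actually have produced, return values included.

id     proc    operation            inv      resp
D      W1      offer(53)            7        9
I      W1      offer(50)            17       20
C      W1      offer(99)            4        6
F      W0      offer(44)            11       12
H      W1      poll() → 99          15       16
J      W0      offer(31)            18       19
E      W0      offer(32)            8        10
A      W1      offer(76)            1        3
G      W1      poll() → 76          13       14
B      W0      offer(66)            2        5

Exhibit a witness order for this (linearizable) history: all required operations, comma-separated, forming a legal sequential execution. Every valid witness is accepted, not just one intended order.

after step 1 (A offer(76)): queue <76>
after step 2 (C offer(99)): queue <76,99>
after step 3 (B offer(66)): queue <76,99,66>
after step 4 (D offer(53)): queue <76,99,66,53>
after step 5 (E offer(32)): queue <76,99,66,53,32>
after step 6 (F offer(44)): queue <76,99,66,53,32,44>
after step 7 (G poll() → 76): queue <99,66,53,32,44>
after step 8 (H poll() → 99): queue <66,53,32,44>
after step 9 (I offer(50)): queue <66,53,32,44,50>
after step 10 (J offer(31)): queue <66,53,32,44,50,31>

A, C, B, D, E, F, G, H, I, J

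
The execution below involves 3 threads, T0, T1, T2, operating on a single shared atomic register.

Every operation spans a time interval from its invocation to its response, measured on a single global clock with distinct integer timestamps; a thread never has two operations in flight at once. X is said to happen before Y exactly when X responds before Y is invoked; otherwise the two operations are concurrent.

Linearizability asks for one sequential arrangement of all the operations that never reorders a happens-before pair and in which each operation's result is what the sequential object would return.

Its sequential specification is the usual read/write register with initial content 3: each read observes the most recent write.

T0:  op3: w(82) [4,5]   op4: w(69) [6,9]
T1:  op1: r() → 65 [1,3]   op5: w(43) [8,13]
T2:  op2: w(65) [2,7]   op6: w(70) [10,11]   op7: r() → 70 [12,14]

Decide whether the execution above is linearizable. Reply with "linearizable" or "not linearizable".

one valid linearization: op2, op1, op3, op4, op5, op6, op7
1. op2 w(65), leaving value 65
2. op1 r() → 65, leaving value 65
3. op3 w(82), leaving value 82
4. op4 w(69), leaving value 69
5. op5 w(43), leaving value 43
6. op6 w(70), leaving value 70
7. op7 r() → 70, leaving value 70

linearizable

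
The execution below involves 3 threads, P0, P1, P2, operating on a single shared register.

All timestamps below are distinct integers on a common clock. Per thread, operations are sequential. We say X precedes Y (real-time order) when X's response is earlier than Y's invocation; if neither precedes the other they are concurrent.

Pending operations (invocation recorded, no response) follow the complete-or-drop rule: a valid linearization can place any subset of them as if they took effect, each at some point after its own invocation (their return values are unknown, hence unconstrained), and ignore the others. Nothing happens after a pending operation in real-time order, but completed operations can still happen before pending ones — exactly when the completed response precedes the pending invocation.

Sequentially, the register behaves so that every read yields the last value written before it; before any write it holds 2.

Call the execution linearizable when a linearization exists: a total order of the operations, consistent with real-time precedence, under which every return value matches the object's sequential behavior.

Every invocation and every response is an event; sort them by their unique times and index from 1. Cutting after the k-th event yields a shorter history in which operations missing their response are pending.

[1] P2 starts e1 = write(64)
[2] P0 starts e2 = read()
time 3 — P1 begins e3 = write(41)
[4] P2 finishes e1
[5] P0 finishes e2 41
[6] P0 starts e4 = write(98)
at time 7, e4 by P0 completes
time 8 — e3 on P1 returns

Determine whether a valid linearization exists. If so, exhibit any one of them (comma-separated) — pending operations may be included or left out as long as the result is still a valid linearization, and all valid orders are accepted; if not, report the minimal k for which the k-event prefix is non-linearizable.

linearizable — witness: e1, e3, e2, e4

after step 1 (e1 write(64)): value 64
after step 2 (e3 write(41)): value 41
after step 3 (e2 read() → 41): value 41
after step 4 (e4 write(98)): value 98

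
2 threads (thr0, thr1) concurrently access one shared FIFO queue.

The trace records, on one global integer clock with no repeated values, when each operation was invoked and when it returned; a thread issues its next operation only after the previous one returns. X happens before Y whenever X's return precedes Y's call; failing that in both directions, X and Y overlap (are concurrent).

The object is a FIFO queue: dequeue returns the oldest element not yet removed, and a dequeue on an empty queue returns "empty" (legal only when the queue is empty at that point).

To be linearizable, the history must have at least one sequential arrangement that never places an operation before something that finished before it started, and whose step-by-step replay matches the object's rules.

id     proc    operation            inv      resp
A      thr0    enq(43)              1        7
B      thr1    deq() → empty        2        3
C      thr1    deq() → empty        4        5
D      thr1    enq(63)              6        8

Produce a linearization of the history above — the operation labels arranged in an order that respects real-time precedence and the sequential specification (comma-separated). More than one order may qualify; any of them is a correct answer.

B, C, A, D

after step 1 (B deq() → empty): queue <>
after step 2 (C deq() → empty): queue <>
after step 3 (A enq(43)): queue <43>
after step 4 (D enq(63)): queue <43,63>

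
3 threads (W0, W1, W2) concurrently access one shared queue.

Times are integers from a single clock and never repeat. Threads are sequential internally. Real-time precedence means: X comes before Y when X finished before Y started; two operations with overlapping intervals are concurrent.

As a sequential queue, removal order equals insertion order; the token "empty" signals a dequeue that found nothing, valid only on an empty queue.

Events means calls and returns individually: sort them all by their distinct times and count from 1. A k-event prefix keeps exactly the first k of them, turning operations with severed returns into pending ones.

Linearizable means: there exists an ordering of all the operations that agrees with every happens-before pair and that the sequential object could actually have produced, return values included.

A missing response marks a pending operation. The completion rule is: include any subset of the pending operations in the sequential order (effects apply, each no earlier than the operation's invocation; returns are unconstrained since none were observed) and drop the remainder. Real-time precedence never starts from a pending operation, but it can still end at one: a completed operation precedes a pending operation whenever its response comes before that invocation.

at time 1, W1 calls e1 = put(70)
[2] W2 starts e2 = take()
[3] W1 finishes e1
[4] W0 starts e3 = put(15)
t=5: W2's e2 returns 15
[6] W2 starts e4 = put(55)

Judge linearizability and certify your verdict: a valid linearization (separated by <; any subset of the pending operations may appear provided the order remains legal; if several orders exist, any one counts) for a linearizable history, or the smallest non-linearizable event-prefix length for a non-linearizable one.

not linearizable — minimal violating prefix: 5 events

cut after 4 events: linearizable; cut after 5 events (e2 responds, time 5): not linearizable
checked exhaustively: 2 real-time-consistent orders of 2 completed operations, zero legal queue replays
every completion of the 1 pending operation (e3) was checked; none linearizes
e.g. e1, e2 (pending dropped): illegal at step 2, since e2 take() → 15 cannot apply there
e.g. e2, e1 (pending dropped): illegal at step 1, since e2 take() → 15 cannot apply there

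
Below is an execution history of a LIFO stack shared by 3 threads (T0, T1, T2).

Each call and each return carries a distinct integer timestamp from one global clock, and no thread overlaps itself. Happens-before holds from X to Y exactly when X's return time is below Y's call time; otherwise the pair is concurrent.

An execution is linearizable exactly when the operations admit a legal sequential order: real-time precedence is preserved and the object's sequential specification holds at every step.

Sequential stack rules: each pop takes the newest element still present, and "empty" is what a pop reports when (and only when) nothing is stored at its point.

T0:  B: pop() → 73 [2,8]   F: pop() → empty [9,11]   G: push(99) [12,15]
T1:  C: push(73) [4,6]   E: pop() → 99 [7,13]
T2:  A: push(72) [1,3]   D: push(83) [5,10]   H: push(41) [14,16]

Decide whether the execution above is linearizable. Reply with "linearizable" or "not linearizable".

prefix check: 1..12 passes, 1..13 fails once E's time-13 response joins
all 33 real-time-respecting orders fail — 6 completed LIFO stack operations, no legal replay
including or dropping the 1 pending operation (G) in any combination fails
for example A, B, C, D, E, F (pending dropped) fails at step 2: B pop() → 73 is not legal there
for example A, B, C, D, F, E (pending dropped) fails at step 2: B pop() → 73 is not legal there

not linearizable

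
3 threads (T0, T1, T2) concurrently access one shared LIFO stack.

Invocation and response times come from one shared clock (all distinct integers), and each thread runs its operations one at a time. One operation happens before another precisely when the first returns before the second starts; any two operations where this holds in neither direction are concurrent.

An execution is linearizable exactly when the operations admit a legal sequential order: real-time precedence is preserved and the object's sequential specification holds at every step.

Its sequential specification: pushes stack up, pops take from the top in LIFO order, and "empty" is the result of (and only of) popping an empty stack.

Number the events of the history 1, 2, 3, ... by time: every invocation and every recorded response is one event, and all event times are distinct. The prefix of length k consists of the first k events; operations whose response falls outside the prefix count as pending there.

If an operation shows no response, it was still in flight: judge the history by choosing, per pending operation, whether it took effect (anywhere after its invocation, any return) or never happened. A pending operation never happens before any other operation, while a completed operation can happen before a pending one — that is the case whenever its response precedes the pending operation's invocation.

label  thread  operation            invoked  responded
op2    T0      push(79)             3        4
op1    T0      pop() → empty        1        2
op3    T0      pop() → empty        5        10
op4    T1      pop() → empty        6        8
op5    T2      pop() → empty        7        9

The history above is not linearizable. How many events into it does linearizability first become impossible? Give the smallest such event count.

10

one valid order for events 1..9 is op1, op2, op3, op4, op5:
1. op1 pop() → empty, leaving stack <>
2. op2 push(79), leaving stack <79>
3. op3 pop() (pending, included), leaving stack <>
4. op4 pop() → empty, leaving stack <>
5. op5 pop() → empty, leaving stack <>
at event 10 (op3's time-10 response) nothing linearizes any more
one such order, op1, op2, op3, op4, op5, breaks at step 3 where op3 pop() → empty is illegal
one such order, op1, op2, op3, op5, op4, breaks at step 3 where op3 pop() → empty is illegal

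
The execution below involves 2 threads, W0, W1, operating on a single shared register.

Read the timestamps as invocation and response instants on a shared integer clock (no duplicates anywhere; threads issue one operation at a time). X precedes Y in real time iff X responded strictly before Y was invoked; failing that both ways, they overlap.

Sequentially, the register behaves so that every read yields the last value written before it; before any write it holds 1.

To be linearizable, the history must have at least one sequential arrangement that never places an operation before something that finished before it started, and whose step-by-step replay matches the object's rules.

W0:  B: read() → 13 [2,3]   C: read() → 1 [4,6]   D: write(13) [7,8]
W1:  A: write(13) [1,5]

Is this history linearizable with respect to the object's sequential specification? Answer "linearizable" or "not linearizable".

already the first 6 events (up to C's response at time 6) admit no linearization; the first 5 still do
the 3 completed operations admit 3 real-time orders; each fails the register replay
for example A, B, C fails at step 3: C read() → 1 is not legal there
for example B, A, C fails at step 1: B read() → 13 is not legal there

not linearizable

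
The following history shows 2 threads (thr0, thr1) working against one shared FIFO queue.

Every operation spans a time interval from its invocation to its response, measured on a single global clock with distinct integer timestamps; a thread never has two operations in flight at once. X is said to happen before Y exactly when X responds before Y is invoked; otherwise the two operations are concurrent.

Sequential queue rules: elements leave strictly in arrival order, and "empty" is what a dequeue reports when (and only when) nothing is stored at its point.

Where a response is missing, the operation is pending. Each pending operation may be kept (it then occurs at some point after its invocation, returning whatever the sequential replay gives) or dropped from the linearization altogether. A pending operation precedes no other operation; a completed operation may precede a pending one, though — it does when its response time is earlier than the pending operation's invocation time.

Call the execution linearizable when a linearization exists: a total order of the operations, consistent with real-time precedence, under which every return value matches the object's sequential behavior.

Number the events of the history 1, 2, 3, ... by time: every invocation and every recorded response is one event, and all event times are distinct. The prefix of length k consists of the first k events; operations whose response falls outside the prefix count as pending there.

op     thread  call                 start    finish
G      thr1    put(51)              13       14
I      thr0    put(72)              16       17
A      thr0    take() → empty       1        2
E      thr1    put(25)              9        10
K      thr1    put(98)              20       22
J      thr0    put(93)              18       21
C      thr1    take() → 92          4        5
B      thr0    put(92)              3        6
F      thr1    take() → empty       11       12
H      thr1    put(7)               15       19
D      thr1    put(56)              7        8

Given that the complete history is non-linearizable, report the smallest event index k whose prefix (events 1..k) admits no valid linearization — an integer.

12

events 1..11 are linearizable, e.g. via A, B, C, D, E:
after step 1 (A take() → empty): queue <>
after step 2 (B put(92)): queue <92>
after step 3 (C take() → 92): queue <>
after step 4 (D put(56)): queue <56>
after step 5 (E put(25)): queue <56,25>
at event 12 (F's time-12 response) nothing linearizes any more
take A, B, C, D, E, F: step 6 already fails, because F take() → empty cannot occur there
take A, C, B, D, E, F: step 2 already fails, because C take() → 92 cannot occur there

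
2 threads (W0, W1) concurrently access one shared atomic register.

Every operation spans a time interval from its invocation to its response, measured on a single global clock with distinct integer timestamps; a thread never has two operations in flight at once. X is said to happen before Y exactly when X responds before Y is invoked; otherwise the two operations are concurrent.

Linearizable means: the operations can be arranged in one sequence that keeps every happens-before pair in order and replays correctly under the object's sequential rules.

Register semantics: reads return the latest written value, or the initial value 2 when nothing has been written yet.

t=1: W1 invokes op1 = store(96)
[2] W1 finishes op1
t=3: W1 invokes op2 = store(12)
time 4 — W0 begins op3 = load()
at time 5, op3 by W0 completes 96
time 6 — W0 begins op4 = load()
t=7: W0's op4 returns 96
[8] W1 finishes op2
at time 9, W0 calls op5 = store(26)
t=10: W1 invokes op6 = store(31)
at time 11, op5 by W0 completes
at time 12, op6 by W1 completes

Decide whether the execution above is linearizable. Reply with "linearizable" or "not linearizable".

a witness: op1, op3, op4, op2, op5, op6
step 1: op1 store(96) — value 96
step 2: op3 load() → 96 — value 96
step 3: op4 load() → 96 — value 96
step 4: op2 store(12) — value 12
step 5: op5 store(26) — value 26
step 6: op6 store(31) — value 31

linearizable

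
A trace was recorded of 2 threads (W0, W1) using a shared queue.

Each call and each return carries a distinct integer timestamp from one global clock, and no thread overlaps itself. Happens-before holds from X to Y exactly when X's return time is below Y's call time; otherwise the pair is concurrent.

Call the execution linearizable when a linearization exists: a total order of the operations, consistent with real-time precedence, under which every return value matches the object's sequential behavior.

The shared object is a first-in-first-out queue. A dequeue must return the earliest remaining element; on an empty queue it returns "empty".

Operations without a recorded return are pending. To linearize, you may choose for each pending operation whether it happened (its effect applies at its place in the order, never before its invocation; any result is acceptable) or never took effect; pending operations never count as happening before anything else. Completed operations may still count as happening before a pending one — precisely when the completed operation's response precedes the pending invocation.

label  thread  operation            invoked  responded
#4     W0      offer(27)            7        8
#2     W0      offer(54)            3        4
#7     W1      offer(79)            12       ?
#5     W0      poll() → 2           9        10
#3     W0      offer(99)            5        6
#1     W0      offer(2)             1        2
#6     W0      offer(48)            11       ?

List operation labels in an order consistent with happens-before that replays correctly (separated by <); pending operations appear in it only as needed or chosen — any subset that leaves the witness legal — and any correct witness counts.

after step 1 (#1 offer(2)): queue <2>
after step 2 (#2 offer(54)): queue <2,54>
after step 3 (#3 offer(99)): queue <2,54,99>
after step 4 (#4 offer(27)): queue <2,54,99,27>
after step 5 (#5 poll() → 2): queue <54,99,27>

#1 < #2 < #3 < #4 < #5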